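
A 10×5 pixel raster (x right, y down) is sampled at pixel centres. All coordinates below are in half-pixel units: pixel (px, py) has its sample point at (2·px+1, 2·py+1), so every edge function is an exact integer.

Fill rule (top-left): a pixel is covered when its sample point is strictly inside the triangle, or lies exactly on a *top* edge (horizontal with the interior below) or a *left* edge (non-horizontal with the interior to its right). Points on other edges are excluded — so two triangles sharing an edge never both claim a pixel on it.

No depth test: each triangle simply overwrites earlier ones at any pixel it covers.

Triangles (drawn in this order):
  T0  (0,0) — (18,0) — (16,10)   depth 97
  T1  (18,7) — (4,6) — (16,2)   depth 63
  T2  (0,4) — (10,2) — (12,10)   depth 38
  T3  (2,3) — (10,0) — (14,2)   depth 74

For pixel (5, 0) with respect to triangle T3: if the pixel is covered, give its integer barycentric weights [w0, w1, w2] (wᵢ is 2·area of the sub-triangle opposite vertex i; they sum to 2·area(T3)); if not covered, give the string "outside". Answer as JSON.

T0:
  2·area = 180
  edge (0, 0)→(18, 0): d=(18,0) top-left  bias=+0
  edge (18, 0)→(16, 10): d=(-2,10) right/bottom  bias=-1
  edge (16, 10)→(0, 0): d=(-16,-10) top-left  bias=+0
    (1,0)@(3, 1): e=[18,148,14] → #
    (2,0)@(5, 1): e=[18,128,34] → #
    (3,0)@(7, 1): e=[18,108,54] → #
    (4,0)@(9, 1): e=[18,88,74] → #
    (5,0)@(11, 1): e=[18,68,94] → #
    (6,0)@(13, 1): e=[18,48,114] → #
    (7,0)@(15, 1): e=[18,28,134] → #
    (8,0)@(17, 1): e=[18,8,154] → #
    (9,0)@(19, 1): e=[18,-12,174] → ·
    (1,1)@(3, 3): e=[54,144,-18] → ·
    (2,1)@(5, 3): e=[54,124,2] → #
    (9,1)@(19, 3): e=[54,-16,142] → ·
    (8,2)@(17, 5): e=[90,0,90] → ·  [on edge]
  covered (22 px):
    · # # # # # # # # ·
    · · # # # # # # # ·
    · · · · # # # # · ·
    · · · · · · # # · ·
    · · · · · · · # · ·
T1:
  2·area = 68
  edge (18, 7)→(4, 6): d=(-14,-1) top-left  bias=+0
  edge (4, 6)→(16, 2): d=(12,-4) top-left  bias=+0
  edge (16, 2)→(18, 7): d=(2,5) right/bottom  bias=-1
    (9,0)@(19, 1): e=[85,0,-17] → ·  [on edge]
    (6,1)@(13, 3): e=[51,0,17] → #  [on edge]
    (7,1)@(15, 3): e=[53,8,7] → #
    (8,1)@(17, 3): e=[55,16,-3] → ·
    (3,2)@(7, 5): e=[17,0,51] → #  [on edge]
    (4,2)@(9, 5): e=[19,8,41] → #
    (5,2)@(11, 5): e=[21,16,31] → #
    (8,2)@(17, 5): e=[27,40,1] → #
    (9,2)@(19, 5): e=[29,48,-9] → ·
    (0,3)@(1, 7): e=[-17,0,85] → ·  [on edge]
    (3,3)@(7, 7): e=[-11,24,55] → ·
    (4,3)@(9, 7): e=[-9,32,45] → ·
  covered (8 px):
    · · · · · · · · · ·
    · · · · · · # # · ·
    · · · # # # # # # ·
    · · · · · · · · · ·
    · · · · · · · · · ·
T2:
  2·area = 84
  edge (0, 4)→(10, 2): d=(10,-2) top-left  bias=+0
  edge (10, 2)→(12, 10): d=(2,8) right/bottom  bias=-1
  edge (12, 10)→(0, 4): d=(-12,-6) top-left  bias=+0
    (7,0)@(15, 1): e=[0,-42,126] → ·  [on edge]
    (2,1)@(5, 3): e=[0,42,42] → #  [on edge]
    (3,1)@(7, 3): e=[4,26,54] → #
    (4,1)@(9, 3): e=[8,10,66] → #
    (5,1)@(11, 3): e=[12,-6,78] → ·
    (1,2)@(3, 5): e=[16,62,6] → #
    (5,2)@(11, 5): e=[32,-2,54] → ·
    (1,3)@(3, 7): e=[36,66,-18] → ·
    (2,3)@(5, 7): e=[40,50,-6] → ·
    (3,3)@(7, 7): e=[44,34,6] → #
    (5,3)@(11, 7): e=[52,2,30] → #
    (6,3)@(13, 7): e=[56,-14,42] → ·
  covered (11 px):
    · · · · · · · · · ·
    · · # # # · · · · ·
    · # # # # · · · · ·
    · · · # # # · · · ·
    · · · · · # · · · ·
T3:
  2·area = 28
  edge (2, 3)→(10, 0): d=(8,-3) top-left  bias=+0
  edge (10, 0)→(14, 2): d=(4,2) right/bottom  bias=-1
  edge (14, 2)→(2, 3): d=(-12,1) right/bottom  bias=-1
    (4,0)@(9, 1): e=[5,6,17] → #
    (5,0)@(11, 1): e=[11,2,15] → #
    (6,0)@(13, 1): e=[17,-2,13] → ·
    (4,1)@(9, 3): e=[21,14,-7] → ·
    (5,1)@(11, 3): e=[27,10,-9] → ·
  covered (2 px):
    · · · · # # · · · ·
    · · · · · · · · · ·
    · · · · · · · · · ·
    · · · · · · · · · ·
    · · · · · · · · · ·

Answer: [2,15,11]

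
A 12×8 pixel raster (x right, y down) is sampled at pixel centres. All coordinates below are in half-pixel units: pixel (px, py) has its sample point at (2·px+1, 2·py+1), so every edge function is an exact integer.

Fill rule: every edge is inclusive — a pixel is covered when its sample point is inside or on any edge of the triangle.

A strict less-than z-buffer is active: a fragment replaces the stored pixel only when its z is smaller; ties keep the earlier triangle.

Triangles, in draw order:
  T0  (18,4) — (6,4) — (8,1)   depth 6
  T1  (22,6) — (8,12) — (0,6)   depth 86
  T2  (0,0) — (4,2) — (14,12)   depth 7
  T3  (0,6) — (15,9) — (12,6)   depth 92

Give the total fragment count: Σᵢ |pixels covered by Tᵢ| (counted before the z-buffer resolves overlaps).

T0:
  2·area = 36
  edge (18, 4)→(6, 4): d=(-12,0) inclusive
  edge (6, 4)→(8, 1): d=(2,-3) inclusive
  edge (8, 1)→(18, 4): d=(10,3) inclusive
    (3,1)@(7, 3): e=[12,1,23] → #
    (4,1)@(9, 3): e=[12,7,17] → #
    (5,1)@(11, 3): e=[12,13,11] → #
    (6,1)@(13, 3): e=[12,19,5] → #
    (7,1)@(15, 3): e=[12,25,-1] → ·
    (3,2)@(7, 5): e=[-12,5,43] → ·
    (4,2)@(9, 5): e=[-12,11,37] → ·
    (5,2)@(11, 5): e=[-12,17,31] → ·
    (6,2)@(13, 5): e=[-12,23,25] → ·
  covered (4 px):
    · · · · · · · · · · · ·
    · · · # # # # · · · · ·
    · · · · · · · · · · · ·
    · · · · · · · · · · · ·
    · · · · · · · · · · · ·
    · · · · · · · · · · · ·
    · · · · · · · · · · · ·
    · · · · · · · · · · · ·
T1:
  2·area = 132
  edge (22, 6)→(8, 12): d=(-14,6) inclusive
  edge (8, 12)→(0, 6): d=(-8,-6) inclusive
  edge (0, 6)→(22, 6): d=(22,0) inclusive
    (1,3)@(3, 7): e=[100,10,22] → #
    (2,3)@(5, 7): e=[88,22,22] → #
    (3,3)@(7, 7): e=[76,34,22] → #
    (4,3)@(9, 7): e=[64,46,22] → #
    (5,3)@(11, 7): e=[52,58,22] → #
    (6,3)@(13, 7): e=[40,70,22] → #
    (7,3)@(15, 7): e=[28,82,22] → #
    (8,3)@(17, 7): e=[16,94,22] → #
    (9,3)@(19, 7): e=[4,106,22] → #
    (10,3)@(21, 7): e=[-8,118,22] → ·
    (1,4)@(3, 9): e=[72,-6,66] → ·
    (2,4)@(5, 9): e=[60,6,66] → #
    (7,4)@(15, 9): e=[0,66,66] → #  [on edge]
    (0,7)@(1, 15): e=[0,-66,198] → ·  [on edge]
  covered (17 px):
    · · · · · · · · · · · ·
    · · · · · · · · · · · ·
    · · · · · · · · · · · ·
    · # # # # # # # # # · ·
    · · # # # # # # · · · ·
    · · · # # · · · · · · ·
    · · · · · · · · · · · ·
    · · · · · · · · · · · ·
T2:
  2·area = 20
  edge (0, 0)→(4, 2): d=(4,2) inclusive
  edge (4, 2)→(14, 12): d=(10,10) inclusive
  edge (14, 12)→(0, 0): d=(-14,-12) inclusive
    (1,0)@(3, 1): e=[-2,0,22] → ·  [on edge]
    (2,1)@(5, 3): e=[2,0,18] → #  [on edge]
    (3,1)@(7, 3): e=[-2,-20,42] → ·
    (2,2)@(5, 5): e=[10,20,-10] → ·
    (3,2)@(7, 5): e=[6,0,14] → #  [on edge]
    (4,2)@(9, 5): e=[2,-20,38] → ·
    (3,3)@(7, 7): e=[14,20,-14] → ·
    (4,3)@(9, 7): e=[10,0,10] → #  [on edge]
    (5,3)@(11, 7): e=[6,-20,34] → ·
    (4,4)@(9, 9): e=[18,20,-18] → ·
    (5,4)@(11, 9): e=[14,0,6] → #  [on edge]
    (6,4)@(13, 9): e=[10,-20,30] → ·
    (6,5)@(13, 11): e=[18,0,2] → #  [on edge]
    (7,6)@(15, 13): e=[22,0,-2] → ·  [on edge]
    (8,7)@(17, 15): e=[26,0,-6] → ·  [on edge]
  covered (5 px):
    · · · · · · · · · · · ·
    · · # · · · · · · · · ·
    · · · # · · · · · · · ·
    · · · · # · · · · · · ·
    · · · · · # · · · · · ·
    · · · · · · # · · · · ·
    · · · · · · · · · · · ·
    · · · · · · · · · · · ·
T3:
  2·area = 36  (B↔C swapped to make it positive)
  edge (0, 6)→(12, 6): d=(12,0) inclusive
  edge (12, 6)→(15, 9): d=(3,3) inclusive
  edge (15, 9)→(0, 6): d=(-15,-3) inclusive
    (3,0)@(7, 1): e=[-60,0,96] → ·  [on edge]
    (4,1)@(9, 3): e=[-36,0,72] → ·  [on edge]
    (5,2)@(11, 5): e=[-12,0,48] → ·  [on edge]
    (2,3)@(5, 7): e=[12,24,0] → #  [on edge]
    (3,3)@(7, 7): e=[12,18,6] → #
    (4,3)@(9, 7): e=[12,12,12] → #
    (5,3)@(11, 7): e=[12,6,18] → #
    (6,3)@(13, 7): e=[12,0,24] → #  [on edge]
    (7,3)@(15, 7): e=[12,-6,30] → ·
    (2,4)@(5, 9): e=[36,30,-30] → ·
    (3,4)@(7, 9): e=[36,24,-24] → ·
    (4,4)@(9, 9): e=[36,18,-18] → ·
    (7,4)@(15, 9): e=[36,0,0] → #  [on edge]
    (8,5)@(17, 11): e=[60,0,-24] → ·  [on edge]
    (9,6)@(19, 13): e=[84,0,-48] → ·  [on edge]
    (10,7)@(21, 15): e=[108,0,-72] → ·  [on edge]
  covered (6 px):
    · · · · · · · · · · · ·
    · · · · · · · · · · · ·
    · · · · · · · · · · · ·
    · · # # # # # · · · · ·
    · · · · · · · # · · · ·
    · · · · · · · · · · · ·
    · · · · · · · · · · · ·
    · · · · · · · · · · · ·

Result: 32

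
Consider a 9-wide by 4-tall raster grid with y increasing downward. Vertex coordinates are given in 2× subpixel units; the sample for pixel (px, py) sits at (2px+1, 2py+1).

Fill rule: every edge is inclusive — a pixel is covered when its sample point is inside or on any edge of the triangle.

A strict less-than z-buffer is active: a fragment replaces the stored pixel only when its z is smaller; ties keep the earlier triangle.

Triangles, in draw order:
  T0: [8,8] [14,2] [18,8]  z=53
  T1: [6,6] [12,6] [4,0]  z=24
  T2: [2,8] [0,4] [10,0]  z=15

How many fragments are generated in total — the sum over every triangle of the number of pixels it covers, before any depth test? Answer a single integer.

T0:
  2·area = 60
  edge (8, 8)→(14, 2): d=(6,-6) inclusive
  edge (14, 2)→(18, 8): d=(4,6) inclusive
  edge (18, 8)→(8, 8): d=(-10,0) inclusive
    (7,0)@(15, 1): e=[0,-10,70] → .  [on edge]
    (6,1)@(13, 3): e=[0,10,50] → X  [on edge]
    (7,1)@(15, 3): e=[12,-2,50] → .
    (5,2)@(11, 5): e=[0,30,30] → X  [on edge]
    (7,2)@(15, 5): e=[24,6,30] → X
    (8,2)@(17, 5): e=[36,-6,30] → .
    (4,3)@(9, 7): e=[0,50,10] → X  [on edge]
    (8,3)@(17, 7): e=[48,2,10] → X
  covered (9 px):
    . . . . . . . . .
    . . . . . . X . .
    . . . . . X X X .
    . . . . X X X X X
T1:
  2·area = 36  (B↔C swapped to make it positive)
  edge (6, 6)→(4, 0): d=(-2,-6) inclusive
  edge (4, 0)→(12, 6): d=(8,6) inclusive
  edge (12, 6)→(6, 6): d=(-6,0) inclusive
    (2,0)@(5, 1): e=[4,2,30] → X
    (3,0)@(7, 1): e=[16,-10,30] → .
    (2,1)@(5, 3): e=[0,18,18] → X  [on edge]
    (3,1)@(7, 3): e=[12,6,18] → X
    (4,1)@(9, 3): e=[24,-6,18] → .
    (2,2)@(5, 5): e=[-4,34,6] → .
    (3,2)@(7, 5): e=[8,22,6] → X
    (4,2)@(9, 5): e=[20,10,6] → X
    (5,2)@(11, 5): e=[32,-2,6] → .
    (3,3)@(7, 7): e=[4,38,-6] → .
    (4,3)@(9, 7): e=[16,26,-6] → .
  covered (5 px):
    . . X . . . . . .
    . . X X . . . . .
    . . . X X . . . .
    . . . . . . . . .
T2:
  2·area = 48
  edge (2, 8)→(0, 4): d=(-2,-4) inclusive
  edge (0, 4)→(10, 0): d=(10,-4) inclusive
  edge (10, 0)→(2, 8): d=(-8,8) inclusive
    (4,0)@(9, 1): e=[42,6,0] → X  [on edge]
    (5,0)@(11, 1): e=[50,14,-16] → .
    (1,1)@(3, 3): e=[14,2,32] → X
    (2,1)@(5, 3): e=[22,10,16] → X
    (3,1)@(7, 3): e=[30,18,0] → X  [on edge]
    (4,1)@(9, 3): e=[38,26,-16] → .
    (0,2)@(1, 5): e=[2,14,32] → X
    (2,2)@(5, 5): e=[18,30,0] → X  [on edge]
    (3,2)@(7, 5): e=[26,38,-16] → .
    (0,3)@(1, 7): e=[-2,34,16] → .
    (1,3)@(3, 7): e=[6,42,0] → X  [on edge]
    (2,3)@(5, 7): e=[14,50,-16] → .
  covered (8 px):
    . . . . X . . . .
    . X X X . . . . .
    X X X . . . . . .
    . X . . . . . . .

Result: 22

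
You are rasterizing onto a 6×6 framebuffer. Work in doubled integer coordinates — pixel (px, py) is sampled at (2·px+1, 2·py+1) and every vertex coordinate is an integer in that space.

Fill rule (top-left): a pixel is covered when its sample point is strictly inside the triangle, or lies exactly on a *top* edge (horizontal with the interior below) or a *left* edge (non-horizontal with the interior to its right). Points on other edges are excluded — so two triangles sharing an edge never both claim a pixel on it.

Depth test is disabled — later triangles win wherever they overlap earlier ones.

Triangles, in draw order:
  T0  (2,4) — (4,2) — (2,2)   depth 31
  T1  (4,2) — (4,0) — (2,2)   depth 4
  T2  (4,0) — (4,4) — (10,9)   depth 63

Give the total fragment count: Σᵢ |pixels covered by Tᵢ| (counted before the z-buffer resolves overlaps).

T0:
  2·area = 4  (B↔C swapped to make it positive)
  edge (2, 4)→(2, 2): d=(0,-2) top-left  bias=+0
  edge (2, 2)→(4, 2): d=(2,0) top-left  bias=+0
  edge (4, 2)→(2, 4): d=(-2,2) right/bottom  bias=-1
    (2,0)@(5, 1): e=[6,-2,0] → .  [on edge]
    (1,1)@(3, 3): e=[2,2,0] → .  [on edge]
    (0,2)@(1, 5): e=[-2,6,0] → .  [on edge]
  covered (0 px):
    . . . . . .
    . . . . . .
    . . . . . .
    . . . . . .
    . . . . . .
    . . . . . .
T1:
  2·area = 4  (B↔C swapped to make it positive)
  edge (4, 2)→(2, 2): d=(-2,0) right/bottom  bias=-1
  edge (2, 2)→(4, 0): d=(2,-2) top-left  bias=+0
  edge (4, 0)→(4, 2): d=(0,2) right/bottom  bias=-1
    (1,0)@(3, 1): e=[2,0,2] → X  [on edge]
    (2,0)@(5, 1): e=[2,4,-2] → .
    (0,1)@(1, 3): e=[-2,0,6] → .  [on edge]
    (1,1)@(3, 3): e=[-2,4,2] → .
  covered (1 px):
    . X . . . .
    . . . . . .
    . . . . . .
    . . . . . .
    . . . . . .
    . . . . . .
T2:
  2·area = 24  (B↔C swapped to make it positive)
  edge (4, 0)→(10, 9): d=(6,9) right/bottom  bias=-1
  edge (10, 9)→(4, 4): d=(-6,-5) top-left  bias=+0
  edge (4, 4)→(4, 0): d=(0,-4) top-left  bias=+0
    (2,1)@(5, 3): e=[9,11,4] → X
    (3,1)@(7, 3): e=[-9,21,12] → .
    (2,2)@(5, 5): e=[21,-1,4] → .
    (3,2)@(7, 5): e=[3,9,12] → X
    (4,2)@(9, 5): e=[-15,19,20] → .
    (3,3)@(7, 7): e=[15,-3,12] → .
  covered (2 px):
    . . . . . .
    . . X . . .
    . . . X . .
    . . . . . .
    . . . . . .
    . . . . . .

Result: 3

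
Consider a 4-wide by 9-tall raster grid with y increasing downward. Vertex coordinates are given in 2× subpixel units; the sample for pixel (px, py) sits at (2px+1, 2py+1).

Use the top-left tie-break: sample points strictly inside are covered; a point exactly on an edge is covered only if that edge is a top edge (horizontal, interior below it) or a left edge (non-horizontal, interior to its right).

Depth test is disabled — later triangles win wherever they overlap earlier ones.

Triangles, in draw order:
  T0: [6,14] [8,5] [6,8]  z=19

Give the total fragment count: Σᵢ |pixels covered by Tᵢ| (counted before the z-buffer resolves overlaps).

T0:
  2·area = 12  (B↔C swapped to make it positive)
  edge (6, 14)→(6, 8): d=(0,-6) top-left  bias=+0
  edge (6, 8)→(8, 5): d=(2,-3) top-left  bias=+0
  edge (8, 5)→(6, 14): d=(-2,9) right/bottom  bias=-1
    (3,3)@(7, 7): e=[6,1,5] → #
    (3,4)@(7, 9): e=[6,5,1] → #
    (3,5)@(7, 11): e=[6,9,-3] → ·
  covered (2 px):
    · · · ·
    · · · ·
    · · · ·
    · · · #
    · · · #
    · · · ·
    · · · ·
    · · · ·
    · · · ·

Answer: 2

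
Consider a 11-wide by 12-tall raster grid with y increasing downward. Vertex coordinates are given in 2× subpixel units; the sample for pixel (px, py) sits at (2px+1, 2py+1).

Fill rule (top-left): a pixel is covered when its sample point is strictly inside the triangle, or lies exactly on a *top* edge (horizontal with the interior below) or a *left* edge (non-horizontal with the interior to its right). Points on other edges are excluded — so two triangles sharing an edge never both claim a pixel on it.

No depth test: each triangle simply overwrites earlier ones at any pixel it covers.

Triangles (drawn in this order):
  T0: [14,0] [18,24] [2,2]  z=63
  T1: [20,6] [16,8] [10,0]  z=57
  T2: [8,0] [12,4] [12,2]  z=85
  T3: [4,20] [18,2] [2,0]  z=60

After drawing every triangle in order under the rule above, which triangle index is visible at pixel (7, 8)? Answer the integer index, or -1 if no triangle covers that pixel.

T0:
  2·area = 296
  edge (14, 0)→(18, 24): d=(4,24) right/bottom  bias=-1
  edge (18, 24)→(2, 2): d=(-16,-22) top-left  bias=+0
  edge (2, 2)→(14, 0): d=(12,-2) top-left  bias=+0
    (4,0)@(9, 1): e=[124,170,2] → X
    (5,0)@(11, 1): e=[76,214,6] → X
    (6,0)@(13, 1): e=[28,258,10] → X
    (7,0)@(15, 1): e=[-20,302,14] → .
    (1,1)@(3, 3): e=[276,6,14] → X
    (2,1)@(5, 3): e=[228,50,18] → X
    (3,1)@(7, 3): e=[180,94,22] → X
    (7,1)@(15, 3): e=[-12,270,38] → .
    (1,2)@(3, 5): e=[284,-26,38] → .
    (2,2)@(5, 5): e=[236,18,42] → X
    (7,2)@(15, 5): e=[-4,238,62] → .
    (2,3)@(5, 7): e=[244,-14,66] → .
  covered (37 px):
    . . . . X X X . . . .
    . X X X X X X . . . .
    . . X X X X X . . . .
    . . . X X X X X . . .
    . . . . X X X X . . .
    . . . . X X X X . . .
    . . . . . X X X . . .
    . . . . . . X X . . .
    . . . . . . X X . . .
    . . . . . . . X X . .
    . . . . . . . . X . .
    . . . . . . . . . . .
T1:
  2·area = 44
  edge (20, 6)→(16, 8): d=(-4,2) right/bottom  bias=-1
  edge (16, 8)→(10, 0): d=(-6,-8) top-left  bias=+0
  edge (10, 0)→(20, 6): d=(10,6) right/bottom  bias=-1
    (5,0)@(11, 1): e=[38,2,4] → X
    (6,0)@(13, 1): e=[34,18,-8] → .
    (5,1)@(11, 3): e=[30,-10,24] → .
    (6,1)@(13, 3): e=[26,6,12] → X
    (7,1)@(15, 3): e=[22,22,0] → .  [on edge]
    (6,2)@(13, 5): e=[18,-6,32] → .
    (7,2)@(15, 5): e=[14,10,20] → X
    (8,2)@(17, 5): e=[10,26,8] → X
    (9,2)@(19, 5): e=[6,42,-4] → .
    (7,3)@(15, 7): e=[6,-2,40] → .
    (8,3)@(17, 7): e=[2,14,28] → X
    (9,3)@(19, 7): e=[-2,30,16] → .
  covered (5 px):
    . . . . . X . . . . .
    . . . . . . X . . . .
    . . . . . . . X X . .
    . . . . . . . . X . .
    . . . . . . . . . . .
    . . . . . . . . . . .
    . . . . . . . . . . .
    . . . . . . . . . . .
    . . . . . . . . . . .
    . . . . . . . . . . .
    . . . . . . . . . . .
    . . . . . . . . . . .
T2:
  2·area = 8  (B↔C swapped to make it positive)
  edge (8, 0)→(12, 2): d=(4,2) right/bottom  bias=-1
  edge (12, 2)→(12, 4): d=(0,2) right/bottom  bias=-1
  edge (12, 4)→(8, 0): d=(-4,-4) top-left  bias=+0
    (4,0)@(9, 1): e=[2,6,0] → X  [on edge]
    (5,0)@(11, 1): e=[-2,2,8] → .
    (4,1)@(9, 3): e=[10,6,-8] → .
    (5,1)@(11, 3): e=[6,2,0] → X  [on edge]
    (6,1)@(13, 3): e=[2,-2,8] → .
    (5,2)@(11, 5): e=[14,2,-8] → .
    (6,2)@(13, 5): e=[10,-2,0] → .  [on edge]
    (7,3)@(15, 7): e=[14,-6,0] → .  [on edge]
    (8,4)@(17, 9): e=[18,-10,0] → .  [on edge]
    (9,5)@(19, 11): e=[22,-14,0] → .  [on edge]
    (10,6)@(21, 13): e=[26,-18,0] → .  [on edge]
  covered (2 px):
    . . . . X . . . . . .
    . . . . . X . . . . .
    . . . . . . . . . . .
    . . . . . . . . . . .
    . . . . . . . . . . .
    . . . . . . . . . . .
    . . . . . . . . . . .
    . . . . . . . . . . .
    . . . . . . . . . . .
    . . . . . . . . . . .
    . . . . . . . . . . .
    . . . . . . . . . . .
T3:
  2·area = 316  (B↔C swapped to make it positive)
  edge (4, 20)→(2, 0): d=(-2,-20) top-left  bias=+0
  edge (2, 0)→(18, 2): d=(16,2) right/bottom  bias=-1
  edge (18, 2)→(4, 20): d=(-14,18) right/bottom  bias=-1
    (1,0)@(3, 1): e=[18,14,284] → X
    (2,0)@(5, 1): e=[58,10,248] → X
    (3,0)@(7, 1): e=[98,6,212] → X
    (4,0)@(9, 1): e=[138,2,176] → X
    (5,0)@(11, 1): e=[178,-2,140] → .
    (1,1)@(3, 3): e=[14,46,256] → X
    (5,1)@(11, 3): e=[174,30,112] → X
    (6,1)@(13, 3): e=[214,26,76] → X
    (7,1)@(15, 3): e=[254,22,40] → X
    (8,1)@(17, 3): e=[294,18,4] → X
    (9,1)@(19, 3): e=[334,14,-32] → .
    (1,2)@(3, 5): e=[10,78,228] → X
    (5,5)@(11, 11): e=[158,158,0] → .  [on edge]
  covered (39 px):
    . X X X X . . . . . .
    . X X X X X X X X . .
    . X X X X X X X . . .
    . X X X X X X . . . .
    . X X X X X . . . . .
    . . X X X . . . . . .
    . . X X X . . . . . .
    . . X X . . . . . . .
    . . X . . . . . . . .
    . . . . . . . . . . .
    . . . . . . . . . . .
    . . . . . . . . . . .

Z-buffer (winner per pixel, '.' = empty):
  . 3 3 3 3 1 0 . . . .
  . 3 3 3 3 3 3 3 3 . .
  . 3 3 3 3 3 3 3 1 . .
  . 3 3 3 3 3 3 0 1 . .
  . 3 3 3 3 3 0 0 . . .
  . . 3 3 3 0 0 0 . . .
  . . 3 3 3 0 0 0 . . .
  . . 3 3 . . 0 0 . . .
  . . 3 . . . 0 0 . . .
  . . . . . . . 0 0 . .
  . . . . . . . . 0 . .
  . . . . . . . . . . .

Final: 0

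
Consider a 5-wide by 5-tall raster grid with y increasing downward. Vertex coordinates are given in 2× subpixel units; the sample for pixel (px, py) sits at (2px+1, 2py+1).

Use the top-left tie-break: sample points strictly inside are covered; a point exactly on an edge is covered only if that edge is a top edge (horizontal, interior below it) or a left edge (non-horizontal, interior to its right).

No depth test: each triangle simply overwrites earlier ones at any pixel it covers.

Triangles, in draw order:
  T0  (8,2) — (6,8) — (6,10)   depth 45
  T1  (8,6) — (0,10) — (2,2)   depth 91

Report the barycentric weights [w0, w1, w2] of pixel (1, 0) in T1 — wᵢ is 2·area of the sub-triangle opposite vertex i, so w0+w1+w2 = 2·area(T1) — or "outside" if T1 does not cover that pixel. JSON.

T0:
  2·area = 4  (B↔C swapped to make it positive)
  edge (8, 2)→(6, 10): d=(-2,8) right/bottom  bias=-1
  edge (6, 10)→(6, 8): d=(0,-2) top-left  bias=+0
  edge (6, 8)→(8, 2): d=(2,-6) top-left  bias=+0
    (3,2)@(7, 5): e=[2,2,0] → █  [on edge]
    (4,2)@(9, 5): e=[-14,6,12] → ·
    (3,3)@(7, 7): e=[-2,2,4] → ·
  covered (1 px):
    · · · · ·
    · · · · ·
    · · · █ ·
    · · · · ·
    · · · · ·
T1:
  2·area = 56
  edge (8, 6)→(0, 10): d=(-8,4) right/bottom  bias=-1
  edge (0, 10)→(2, 2): d=(2,-8) top-left  bias=+0
  edge (2, 2)→(8, 6): d=(6,4) right/bottom  bias=-1
    (1,1)@(3, 3): e=[44,10,2] → █
    (2,1)@(5, 3): e=[36,26,-6] → ·
    (1,2)@(3, 5): e=[28,14,14] → █
    (2,2)@(5, 5): e=[20,30,6] → █
    (3,2)@(7, 5): e=[12,46,-2] → ·
    (0,3)@(1, 7): e=[20,2,34] → █
    (3,3)@(7, 7): e=[-4,50,10] → ·
    (0,4)@(1, 9): e=[4,6,46] → █
    (1,4)@(3, 9): e=[-4,22,38] → ·
    (2,4)@(5, 9): e=[-12,38,30] → ·
  covered (7 px):
    · · · · ·
    · █ · · ·
    · █ █ · ·
    █ █ █ · ·
    █ · · · ·

Result: "outside"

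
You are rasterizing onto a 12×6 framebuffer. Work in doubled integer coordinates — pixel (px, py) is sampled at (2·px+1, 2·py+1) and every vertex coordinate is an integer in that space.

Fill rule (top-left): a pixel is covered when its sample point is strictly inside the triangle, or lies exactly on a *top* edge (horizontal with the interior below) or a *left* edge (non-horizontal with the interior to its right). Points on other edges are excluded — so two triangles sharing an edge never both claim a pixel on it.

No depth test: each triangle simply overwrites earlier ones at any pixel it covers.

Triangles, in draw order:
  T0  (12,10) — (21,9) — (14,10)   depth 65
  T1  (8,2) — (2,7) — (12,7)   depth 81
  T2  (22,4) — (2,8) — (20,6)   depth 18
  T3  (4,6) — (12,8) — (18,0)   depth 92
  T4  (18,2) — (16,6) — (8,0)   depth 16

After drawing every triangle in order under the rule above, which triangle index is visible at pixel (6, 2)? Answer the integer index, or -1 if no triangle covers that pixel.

T0:
  2·area = 2
  edge (12, 10)→(21, 9): d=(9,-1) top-left  bias=+0
  edge (21, 9)→(14, 10): d=(-7,1) right/bottom  bias=-1
  edge (14, 10)→(12, 10): d=(-2,0) right/bottom  bias=-1
    (10,4)@(21, 9): e=[0,0,2] → .  [on edge]
    (1,5)@(3, 11): e=[0,4,-2] → .  [on edge]
    (3,5)@(7, 11): e=[4,0,-2] → .  [on edge]
  covered (0 px):
    . . . . . . . . . . . .
    . . . . . . . . . . . .
    . . . . . . . . . . . .
    . . . . . . . . . . . .
    . . . . . . . . . . . .
    . . . . . . . . . . . .
T1:
  2·area = 50  (B↔C swapped to make it positive)
  edge (8, 2)→(12, 7): d=(4,5) right/bottom  bias=-1
  edge (12, 7)→(2, 7): d=(-10,0) right/bottom  bias=-1
  edge (2, 7)→(8, 2): d=(6,-5) top-left  bias=+0
    (3,1)@(7, 3): e=[9,40,1] → X
    (4,1)@(9, 3): e=[-1,40,11] → .
    (2,2)@(5, 5): e=[27,20,3] → X
    (4,2)@(9, 5): e=[7,20,23] → X
    (5,2)@(11, 5): e=[-3,20,33] → .
    (0,3)@(1, 7): e=[55,0,-5] → .  [on edge]
    (1,3)@(3, 7): e=[45,0,5] → .  [on edge]
    (2,3)@(5, 7): e=[35,0,15] → .  [on edge]
    (3,3)@(7, 7): e=[25,0,25] → .  [on edge]
    (4,3)@(9, 7): e=[15,0,35] → .  [on edge]
    (5,3)@(11, 7): e=[5,0,45] → .  [on edge]
    (6,3)@(13, 7): e=[-5,0,55] → .  [on edge]
    (7,3)@(15, 7): e=[-15,0,65] → .  [on edge]
    (8,3)@(17, 7): e=[-25,0,75] → .  [on edge]
    (9,3)@(19, 7): e=[-35,0,85] → .  [on edge]
    (10,3)@(21, 7): e=[-45,0,95] → .  [on edge]
    (11,3)@(23, 7): e=[-55,0,105] → .  [on edge]
  covered (4 px):
    . . . . . . . . . . . .
    . . . X . . . . . . . .
    . . X X X . . . . . . .
    . . . . . . . . . . . .
    . . . . . . . . . . . .
    . . . . . . . . . . . .
T2:
  2·area = 32  (B↔C swapped to make it positive)
  edge (22, 4)→(20, 6): d=(-2,2) right/bottom  bias=-1
  edge (20, 6)→(2, 8): d=(-18,2) right/bottom  bias=-1
  edge (2, 8)→(22, 4): d=(20,-4) top-left  bias=+0
    (11,1)@(23, 3): e=[0,48,-16] → .  [on edge]
    (8,2)@(17, 5): e=[8,24,0] → X  [on edge]
    (9,2)@(19, 5): e=[4,20,8] → X
    (10,2)@(21, 5): e=[0,16,16] → .  [on edge]
    (3,3)@(7, 7): e=[24,8,0] → X  [on edge]
    (4,3)@(9, 7): e=[20,4,8] → X
    (5,3)@(11, 7): e=[16,0,16] → .  [on edge]
    (8,3)@(17, 7): e=[4,-12,40] → .
    (9,3)@(19, 7): e=[0,-16,48] → .  [on edge]
    (3,4)@(7, 9): e=[20,-28,40] → .
    (4,4)@(9, 9): e=[16,-32,48] → .
    (8,4)@(17, 9): e=[0,-48,80] → .  [on edge]
    (7,5)@(15, 11): e=[0,-80,112] → .  [on edge]
  covered (4 px):
    . . . . . . . . . . . .
    . . . . . . . . . . . .
    . . . . . . . . X X . .
    . . . X X . . . . . . .
    . . . . . . . . . . . .
    . . . . . . . . . . . .
T3:
  2·area = 76  (B↔C swapped to make it positive)
  edge (4, 6)→(18, 0): d=(14,-6) top-left  bias=+0
  edge (18, 0)→(12, 8): d=(-6,8) right/bottom  bias=-1
  edge (12, 8)→(4, 6): d=(-8,-2) top-left  bias=+0
    (8,0)@(17, 1): e=[8,2,66] → X
    (9,0)@(19, 1): e=[20,-14,70] → .
    (5,1)@(11, 3): e=[0,38,38] → X  [on edge]
    (6,1)@(13, 3): e=[12,22,42] → X
    (7,1)@(15, 3): e=[24,6,46] → X
    (8,1)@(17, 3): e=[36,-10,50] → .
    (3,2)@(7, 5): e=[4,58,14] → X
    (4,2)@(9, 5): e=[16,42,18] → X
    (7,2)@(15, 5): e=[52,-6,30] → .
    (3,3)@(7, 7): e=[32,46,-2] → .
    (4,3)@(9, 7): e=[44,30,2] → X
    (6,3)@(13, 7): e=[68,-2,10] → .
  covered (10 px):
    . . . . . . . . X . . .
    . . . . . X X X . . . .
    . . . X X X X . . . . .
    . . . . X X . . . . . .
    . . . . . . . . . . . .
    . . . . . . . . . . . .
T4:
  2·area = 44
  edge (18, 2)→(16, 6): d=(-2,4) right/bottom  bias=-1
  edge (16, 6)→(8, 0): d=(-8,-6) top-left  bias=+0
  edge (8, 0)→(18, 2): d=(10,2) right/bottom  bias=-1
    (5,0)@(11, 1): e=[30,10,4] → X
    (6,0)@(13, 1): e=[22,22,0] → .  [on edge]
    (5,1)@(11, 3): e=[26,-6,24] → .
    (6,1)@(13, 3): e=[18,6,20] → X
    (7,1)@(15, 3): e=[10,18,16] → X
    (8,1)@(17, 3): e=[2,30,12] → X
    (9,1)@(19, 3): e=[-6,42,8] → .
    (11,1)@(23, 3): e=[-22,66,0] → .  [on edge]
    (6,2)@(13, 5): e=[14,-10,40] → .
    (7,2)@(15, 5): e=[6,2,36] → X
    (8,2)@(17, 5): e=[-2,14,32] → .
    (7,3)@(15, 7): e=[2,-14,56] → .
  covered (5 px):
    . . . . . X . . . . . .
    . . . . . . X X X . . .
    . . . . . . . X . . . .
    . . . . . . . . . . . .
    . . . . . . . . . . . .
    . . . . . . . . . . . .

Z-buffer (winner per pixel, '.' = empty):
  . . . . . 4 . . 3 . . .
  . . . 1 . 3 4 4 4 . . .
  . . 1 3 3 3 3 4 2 2 . .
  . . . 2 3 3 . . . . . .
  . . . . . . . . . . . .
  . . . . . . . . . . . .

Final: 3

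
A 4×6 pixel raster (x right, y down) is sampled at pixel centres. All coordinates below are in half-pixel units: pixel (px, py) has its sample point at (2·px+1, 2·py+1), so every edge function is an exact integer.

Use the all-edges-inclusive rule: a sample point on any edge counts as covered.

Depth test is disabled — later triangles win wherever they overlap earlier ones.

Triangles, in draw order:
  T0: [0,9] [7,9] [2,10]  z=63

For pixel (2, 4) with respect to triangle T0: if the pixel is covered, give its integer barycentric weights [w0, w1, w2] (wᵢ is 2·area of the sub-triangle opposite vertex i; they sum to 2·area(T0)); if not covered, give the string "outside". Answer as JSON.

T0:
  2·area = 7
  edge (0, 9)→(7, 9): d=(7,0) inclusive
  edge (7, 9)→(2, 10): d=(-5,1) inclusive
  edge (2, 10)→(0, 9): d=(-2,-1) inclusive
    (0,4)@(1, 9): e=[0,6,1] → X  [on edge]
    (1,4)@(3, 9): e=[0,4,3] → X  [on edge]
    (2,4)@(5, 9): e=[0,2,5] → X  [on edge]
    (3,4)@(7, 9): e=[0,0,7] → X  [on edge]
    (0,5)@(1, 11): e=[14,-4,-3] → .
    (1,5)@(3, 11): e=[14,-6,-1] → .
    (2,5)@(5, 11): e=[14,-8,1] → .
    (3,5)@(7, 11): e=[14,-10,3] → .
  covered (4 px):
    . . . .
    . . . .
    . . . .
    . . . .
    X X X X
    . . . .

Answer: [2,5,0]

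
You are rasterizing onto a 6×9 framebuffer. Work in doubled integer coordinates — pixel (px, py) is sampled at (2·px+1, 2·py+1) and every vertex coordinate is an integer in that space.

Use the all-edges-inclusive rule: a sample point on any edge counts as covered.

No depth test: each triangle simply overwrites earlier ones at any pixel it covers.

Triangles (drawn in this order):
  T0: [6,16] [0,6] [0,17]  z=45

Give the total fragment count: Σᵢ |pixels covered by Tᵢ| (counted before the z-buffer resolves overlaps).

T0:
  2·area = 66  (B↔C swapped to make it positive)
  edge (6, 16)→(0, 17): d=(-6,1) inclusive
  edge (0, 17)→(0, 6): d=(0,-11) inclusive
  edge (0, 6)→(6, 16): d=(6,10) inclusive
    (0,4)@(1, 9): e=[47,11,8] → █
    (1,4)@(3, 9): e=[45,33,-12] → ·
    (0,5)@(1, 11): e=[35,11,20] → █
    (1,5)@(3, 11): e=[33,33,0] → █  [on edge]
    (2,5)@(5, 11): e=[31,55,-20] → ·
    (0,6)@(1, 13): e=[23,11,32] → █
    (2,6)@(5, 13): e=[19,55,-8] → ·
    (0,7)@(1, 15): e=[11,11,44] → █
    (2,7)@(5, 15): e=[7,55,4] → █
    (3,7)@(7, 15): e=[5,77,-16] → ·
    (0,8)@(1, 17): e=[-1,11,56] → ·
    (1,8)@(3, 17): e=[-3,33,36] → ·
  covered (8 px):
    · · · · · ·
    · · · · · ·
    · · · · · ·
    · · · · · ·
    █ · · · · ·
    █ █ · · · ·
    █ █ · · · ·
    █ █ █ · · ·
    · · · · · ·

Result: 8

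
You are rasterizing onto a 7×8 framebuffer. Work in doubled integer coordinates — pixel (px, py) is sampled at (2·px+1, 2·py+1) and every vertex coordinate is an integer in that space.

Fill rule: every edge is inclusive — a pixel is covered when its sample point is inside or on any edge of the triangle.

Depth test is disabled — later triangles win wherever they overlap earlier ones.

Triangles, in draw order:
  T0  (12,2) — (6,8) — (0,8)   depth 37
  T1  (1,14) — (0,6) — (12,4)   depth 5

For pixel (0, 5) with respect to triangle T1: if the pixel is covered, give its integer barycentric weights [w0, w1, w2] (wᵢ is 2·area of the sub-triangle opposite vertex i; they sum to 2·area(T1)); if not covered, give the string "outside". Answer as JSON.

T0:
  2·area = 36
  edge (12, 2)→(6, 8): d=(-6,6) inclusive
  edge (6, 8)→(0, 8): d=(-6,0) inclusive
  edge (0, 8)→(12, 2): d=(12,-6) inclusive
    (6,0)@(13, 1): e=[0,42,-6] → ·  [on edge]
    (5,1)@(11, 3): e=[0,30,6] → #  [on edge]
    (6,1)@(13, 3): e=[-12,30,18] → ·
    (3,2)@(7, 5): e=[12,18,6] → #
    (4,2)@(9, 5): e=[0,18,18] → #  [on edge]
    (5,2)@(11, 5): e=[-12,18,30] → ·
    (1,3)@(3, 7): e=[24,6,6] → #
    (2,3)@(5, 7): e=[12,6,18] → #
    (3,3)@(7, 7): e=[0,6,30] → #  [on edge]
    (4,3)@(9, 7): e=[-12,6,42] → ·
    (1,4)@(3, 9): e=[12,-6,30] → ·
    (2,4)@(5, 9): e=[0,-6,42] → ·  [on edge]
    (1,5)@(3, 11): e=[0,-18,54] → ·  [on edge]
    (0,6)@(1, 13): e=[0,-30,66] → ·  [on edge]
  covered (6 px):
    · · · · · · ·
    · · · · · # ·
    · · · # # · ·
    · # # # · · ·
    · · · · · · ·
    · · · · · · ·
    · · · · · · ·
    · · · · · · ·
T1:
  2·area = 98
  edge (1, 14)→(0, 6): d=(-1,-8) inclusive
  edge (0, 6)→(12, 4): d=(12,-2) inclusive
  edge (12, 4)→(1, 14): d=(-11,10) inclusive
    (3,2)@(7, 5): e=[57,2,39] → #
    (4,2)@(9, 5): e=[73,6,19] → #
    (5,2)@(11, 5): e=[89,10,-1] → ·
    (0,3)@(1, 7): e=[7,14,77] → #
    (1,3)@(3, 7): e=[23,18,57] → #
    (2,3)@(5, 7): e=[39,22,37] → #
    (4,3)@(9, 7): e=[71,30,-3] → ·
    (0,4)@(1, 9): e=[5,38,55] → #
    (3,4)@(7, 9): e=[53,50,-5] → ·
    (0,5)@(1, 11): e=[3,62,33] → #
    (2,5)@(5, 11): e=[35,70,-7] → ·
    (0,6)@(1, 13): e=[1,86,11] → #
  covered (12 px):
    · · · · · · ·
    · · · · · · ·
    · · · # # · ·
    # # # # · · ·
    # # # · · · ·
    # # · · · · ·
    # · · · · · ·
    · · · · · · ·

Result: [62,33,3]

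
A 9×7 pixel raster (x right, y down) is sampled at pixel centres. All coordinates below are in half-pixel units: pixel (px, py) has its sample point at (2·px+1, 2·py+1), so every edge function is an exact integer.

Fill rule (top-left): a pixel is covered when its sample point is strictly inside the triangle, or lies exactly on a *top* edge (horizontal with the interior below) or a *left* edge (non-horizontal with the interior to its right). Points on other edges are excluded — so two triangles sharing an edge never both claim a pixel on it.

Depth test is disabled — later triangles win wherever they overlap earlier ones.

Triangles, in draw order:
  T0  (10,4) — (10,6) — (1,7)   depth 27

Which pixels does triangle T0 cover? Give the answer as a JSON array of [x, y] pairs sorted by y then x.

T0:
  2·area = 18
  edge (10, 4)→(10, 6): d=(0,2) right/bottom  bias=-1
  edge (10, 6)→(1, 7): d=(-9,1) right/bottom  bias=-1
  edge (1, 7)→(10, 4): d=(9,-3) top-left  bias=+0
    (6,1)@(13, 3): e=[-6,24,0] → .  [on edge]
    (3,2)@(7, 5): e=[6,12,0] → X  [on edge]
    (4,2)@(9, 5): e=[2,10,6] → X
    (5,2)@(11, 5): e=[-2,8,12] → .
    (0,3)@(1, 7): e=[18,0,0] → .  [on edge]
    (3,3)@(7, 7): e=[6,-6,18] → .
    (4,3)@(9, 7): e=[2,-8,24] → .
  covered (2 px):
    . . . . . . . . .
    . . . . . . . . .
    . . . X X . . . .
    . . . . . . . . .
    . . . . . . . . .
    . . . . . . . . .
    . . . . . . . . .

Result: [[3,2],[4,2]]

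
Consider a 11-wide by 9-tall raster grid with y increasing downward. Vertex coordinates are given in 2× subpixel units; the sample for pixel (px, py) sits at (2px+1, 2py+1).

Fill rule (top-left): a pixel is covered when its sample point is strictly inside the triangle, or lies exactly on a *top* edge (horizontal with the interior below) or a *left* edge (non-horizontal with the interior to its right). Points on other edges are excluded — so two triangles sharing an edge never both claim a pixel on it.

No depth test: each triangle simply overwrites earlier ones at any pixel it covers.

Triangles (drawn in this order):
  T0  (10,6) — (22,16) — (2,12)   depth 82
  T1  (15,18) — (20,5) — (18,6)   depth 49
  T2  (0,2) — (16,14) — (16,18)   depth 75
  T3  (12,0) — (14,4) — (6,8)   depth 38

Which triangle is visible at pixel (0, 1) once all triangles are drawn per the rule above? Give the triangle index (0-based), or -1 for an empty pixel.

T0:
  2·area = 152
  edge (10, 6)→(22, 16): d=(12,10) right/bottom  bias=-1
  edge (22, 16)→(2, 12): d=(-20,-4) top-left  bias=+0
  edge (2, 12)→(10, 6): d=(8,-6) top-left  bias=+0
    (4,3)@(9, 7): e=[22,128,2] → #
    (5,3)@(11, 7): e=[2,136,14] → #
    (6,3)@(13, 7): e=[-18,144,26] → ·
    (3,4)@(7, 9): e=[66,80,6] → #
    (6,4)@(13, 9): e=[6,104,42] → #
    (7,4)@(15, 9): e=[-14,112,54] → ·
    (2,5)@(5, 11): e=[110,32,10] → #
    (7,5)@(15, 11): e=[10,72,70] → #
    (8,5)@(17, 11): e=[-10,80,82] → ·
    (2,6)@(5, 13): e=[134,-8,26] → ·
    (3,6)@(7, 13): e=[114,0,38] → #  [on edge]
    (8,6)@(17, 13): e=[14,40,98] → #
    (8,7)@(17, 15): e=[38,0,114] → #  [on edge]
  covered (20 px):
    · · · · · · · · · · ·
    · · · · · · · · · · ·
    · · · · · · · · · · ·
    · · · · # # · · · · ·
    · · · # # # # · · · ·
    · · # # # # # # · · ·
    · · · # # # # # # · ·
    · · · · · · · · # # ·
    · · · · · · · · · · ·
T1:
  2·area = 21  (B↔C swapped to make it positive)
  edge (15, 18)→(18, 6): d=(3,-12) top-left  bias=+0
  edge (18, 6)→(20, 5): d=(2,-1) top-left  bias=+0
  edge (20, 5)→(15, 18): d=(-5,13) right/bottom  bias=-1
    (9,3)@(19, 7): e=[15,3,3] → #
    (10,3)@(21, 7): e=[39,5,-23] → ·
    (9,4)@(19, 9): e=[21,7,-7] → ·
    (8,5)@(17, 11): e=[3,9,9] → #
    (9,5)@(19, 11): e=[27,11,-17] → ·
    (8,6)@(17, 13): e=[9,13,-1] → ·
  covered (2 px):
    · · · · · · · · · · ·
    · · · · · · · · · · ·
    · · · · · · · · · · ·
    · · · · · · · · · # ·
    · · · · · · · · · · ·
    · · · · · · · · # · ·
    · · · · · · · · · · ·
    · · · · · · · · · · ·
    · · · · · · · · · · ·
T2:
  2·area = 64
  edge (0, 2)→(16, 14): d=(16,12) right/bottom  bias=-1
  edge (16, 14)→(16, 18): d=(0,4) right/bottom  bias=-1
  edge (16, 18)→(0, 2): d=(-16,-16) top-left  bias=+0
    (0,1)@(1, 3): e=[4,60,0] → #  [on edge]
    (1,1)@(3, 3): e=[-20,52,32] → ·
    (0,2)@(1, 5): e=[36,60,-32] → ·
    (1,2)@(3, 5): e=[12,52,0] → #  [on edge]
    (2,2)@(5, 5): e=[-12,44,32] → ·
    (1,3)@(3, 7): e=[44,52,-32] → ·
    (2,3)@(5, 7): e=[20,44,0] → #  [on edge]
    (3,3)@(7, 7): e=[-4,36,32] → ·
    (2,4)@(5, 9): e=[52,44,-32] → ·
    (3,4)@(7, 9): e=[28,36,0] → #  [on edge]
    (4,4)@(9, 9): e=[4,28,32] → #
    (5,4)@(11, 9): e=[-20,20,64] → ·
    (4,5)@(9, 11): e=[36,28,0] → #  [on edge]
    (5,6)@(11, 13): e=[44,20,0] → #  [on edge]
    (6,7)@(13, 15): e=[52,12,0] → #  [on edge]
    (7,8)@(15, 17): e=[60,4,0] → #  [on edge]
  covered (12 px):
    · · · · · · · · · · ·
    # · · · · · · · · · ·
    · # · · · · · · · · ·
    · · # · · · · · · · ·
    · · · # # · · · · · ·
    · · · · # # · · · · ·
    · · · · · # # · · · ·
    · · · · · · # # · · ·
    · · · · · · · # · · ·
T3:
  2·area = 40
  edge (12, 0)→(14, 4): d=(2,4) right/bottom  bias=-1
  edge (14, 4)→(6, 8): d=(-8,4) right/bottom  bias=-1
  edge (6, 8)→(12, 0): d=(6,-8) top-left  bias=+0
    (5,1)@(11, 3): e=[10,20,10] → #
    (6,1)@(13, 3): e=[2,12,26] → #
    (7,1)@(15, 3): e=[-6,4,42] → ·
    (4,2)@(9, 5): e=[22,12,6] → #
    (6,2)@(13, 5): e=[6,-4,38] → ·
    (3,3)@(7, 7): e=[34,4,2] → #
    (4,3)@(9, 7): e=[26,-4,18] → ·
    (5,3)@(11, 7): e=[18,-12,34] → ·
    (3,4)@(7, 9): e=[38,-12,14] → ·
  covered (5 px):
    · · · · · · · · · · ·
    · · · · · # # · · · ·
    · · · · # # · · · · ·
    · · · # · · · · · · ·
    · · · · · · · · · · ·
    · · · · · · · · · · ·
    · · · · · · · · · · ·
    · · · · · · · · · · ·
    · · · · · · · · · · ·

Z-buffer (winner per pixel, '.' = empty):
  . . . . . . . . . . .
  2 . . . . 3 3 . . . .
  . 2 . . 3 3 . . . . .
  . . 2 3 0 0 . . . 1 .
  . . . 2 2 0 0 . . . .
  . . 0 0 2 2 0 0 1 . .
  . . . 0 0 2 2 0 0 . .
  . . . . . . 2 2 0 0 .
  . . . . . . . 2 . . .

Answer: 2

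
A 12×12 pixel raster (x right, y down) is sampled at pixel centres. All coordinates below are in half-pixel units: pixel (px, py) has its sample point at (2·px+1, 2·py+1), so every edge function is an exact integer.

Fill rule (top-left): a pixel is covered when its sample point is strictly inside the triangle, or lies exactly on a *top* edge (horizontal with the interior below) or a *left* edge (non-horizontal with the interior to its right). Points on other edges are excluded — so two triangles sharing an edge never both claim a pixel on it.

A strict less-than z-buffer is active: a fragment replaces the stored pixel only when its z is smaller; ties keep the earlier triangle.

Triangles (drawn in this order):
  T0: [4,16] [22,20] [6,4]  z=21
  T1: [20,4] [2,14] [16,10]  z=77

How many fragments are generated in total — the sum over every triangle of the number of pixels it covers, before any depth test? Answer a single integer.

T0:
  2·area = 224  (B↔C swapped to make it positive)
  edge (4, 16)→(6, 4): d=(2,-12) top-left  bias=+0
  edge (6, 4)→(22, 20): d=(16,16) right/bottom  bias=-1
  edge (22, 20)→(4, 16): d=(-18,-4) top-left  bias=+0
    (1,0)@(3, 1): e=[-42,0,266] → .  [on edge]
    (2,1)@(5, 3): e=[-14,0,238] → .  [on edge]
    (3,2)@(7, 5): e=[14,0,210] → .  [on edge]
    (3,3)@(7, 7): e=[18,32,174] → X
    (4,3)@(9, 7): e=[42,0,182] → .  [on edge]
    (3,4)@(7, 9): e=[22,64,138] → X
    (4,4)@(9, 9): e=[46,32,146] → X
    (5,4)@(11, 9): e=[70,0,154] → .  [on edge]
    (2,5)@(5, 11): e=[2,128,94] → X
    (5,5)@(11, 11): e=[74,32,118] → X
    (6,5)@(13, 11): e=[98,0,126] → .  [on edge]
    (2,6)@(5, 13): e=[6,160,58] → X
    (7,6)@(15, 13): e=[126,0,98] → .  [on edge]
    (8,7)@(17, 15): e=[154,0,70] → .  [on edge]
    (9,8)@(19, 17): e=[182,0,42] → .  [on edge]
    (10,9)@(21, 19): e=[210,0,14] → .  [on edge]
    (11,10)@(23, 21): e=[238,0,-14] → .  [on edge]
  covered (24 px):
    . . . . . . . . . . . .
    . . . . . . . . . . . .
    . . . . . . . . . . . .
    . . . X . . . . . . . .
    . . . X X . . . . . . .
    . . X X X X . . . . . .
    . . X X X X X . . . . .
    . . X X X X X X . . . .
    . . . . X X X X X . . .
    . . . . . . . . . X . .
    . . . . . . . . . . . .
    . . . . . . . . . . . .
T1:
  2·area = 68  (B↔C swapped to make it positive)
  edge (20, 4)→(16, 10): d=(-4,6) right/bottom  bias=-1
  edge (16, 10)→(2, 14): d=(-14,4) right/bottom  bias=-1
  edge (2, 14)→(20, 4): d=(18,-10) top-left  bias=+0
    (9,2)@(19, 5): e=[2,58,8] → X
    (10,2)@(21, 5): e=[-10,50,28] → .
    (7,3)@(15, 7): e=[18,46,4] → X
    (8,3)@(17, 7): e=[6,38,24] → X
    (9,3)@(19, 7): e=[-6,30,44] → .
    (5,4)@(11, 9): e=[34,34,0] → X  [on edge]
    (6,4)@(13, 9): e=[22,26,20] → X
    (8,4)@(17, 9): e=[-2,10,60] → .
    (4,5)@(9, 11): e=[38,14,16] → X
    (6,5)@(13, 11): e=[14,-2,56] → .
    (7,5)@(15, 11): e=[2,-10,76] → .
    (2,6)@(5, 13): e=[54,2,12] → X
  covered (9 px):
    . . . . . . . . . . . .
    . . . . . . . . . . . .
    . . . . . . . . . X . .
    . . . . . . . X X . . .
    . . . . . X X X . . . .
    . . . . X X . . . . . .
    . . X . . . . . . . . .
    . . . . . . . . . . . .
    . . . . . . . . . . . .
    . . . . . . . . . . . .
    . . . . . . . . . . . .
    . . . . . . . . . . . .

Answer: 33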